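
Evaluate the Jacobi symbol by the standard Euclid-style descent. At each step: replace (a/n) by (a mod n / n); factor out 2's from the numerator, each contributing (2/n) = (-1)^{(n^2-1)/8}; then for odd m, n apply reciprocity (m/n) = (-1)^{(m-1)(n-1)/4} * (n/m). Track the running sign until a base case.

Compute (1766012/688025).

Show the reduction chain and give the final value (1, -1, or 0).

1

(1766012/688025): 1766012 mod 688025 = 389962, so (1766012/688025) = (389962/688025)
factor out 2^1: 389962 = 2^1·194981; with 688025 mod 8 = 1, (2/688025) = +1; sign now +1; continue with (194981/688025)
flip (194981/688025) -> (688025/194981): both odd, 194981 mod 4 = 1, 688025 mod 4 = 1, so the flip contributes +1; sign now +1
(688025/194981): 688025 mod 194981 = 103082, so (688025/194981) = (103082/194981)
factor out 2^1: 103082 = 2^1·51541; with 194981 mod 8 = 5, (2/194981) = -1; sign now -1; continue with (51541/194981)
flip (51541/194981) -> (194981/51541): both odd, 51541 mod 4 = 1, 194981 mod 4 = 1, so the flip contributes +1; sign now -1
(194981/51541): 194981 mod 51541 = 40358, so (194981/51541) = (40358/51541)
factor out 2^1: 40358 = 2^1·20179; with 51541 mod 8 = 5, (2/51541) = -1; sign now +1; continue with (20179/51541)
flip (20179/51541) -> (51541/20179): both odd, 20179 mod 4 = 3, 51541 mod 4 = 1, so the flip contributes +1; sign now +1
(51541/20179): 51541 mod 20179 = 11183, so (51541/20179) = (11183/20179)
flip (11183/20179) -> (20179/11183): both odd, 11183 mod 4 = 3, 20179 mod 4 = 3, so the flip contributes -1; sign now -1
(20179/11183): 20179 mod 11183 = 8996, so (20179/11183) = (8996/11183)
factor out 2^2: 8996 = 2^2·2249; with 11183 mod 8 = 7, (2/11183) = +1; sign now -1; continue with (2249/11183)
flip (2249/11183) -> (11183/2249): both odd, 2249 mod 4 = 1, 11183 mod 4 = 3, so the flip contributes +1; sign now -1
(11183/2249): 11183 mod 2249 = 2187, so (11183/2249) = (2187/2249)
flip (2187/2249) -> (2249/2187): both odd, 2187 mod 4 = 3, 2249 mod 4 = 1, so the flip contributes +1; sign now -1
(2249/2187): 2249 mod 2187 = 62, so (2249/2187) = (62/2187)
factor out 2^1: 62 = 2^1·31; with 2187 mod 8 = 3, (2/2187) = -1; sign now +1; continue with (31/2187)
flip (31/2187) -> (2187/31): both odd, 31 mod 4 = 3, 2187 mod 4 = 3, so the flip contributes -1; sign now -1
(2187/31): 2187 mod 31 = 17, so (2187/31) = (17/31)
flip (17/31) -> (31/17): both odd, 17 mod 4 = 1, 31 mod 4 = 3, so the flip contributes +1; sign now -1
(31/17): 31 mod 17 = 14, so (31/17) = (14/17)
factor out 2^1: 14 = 2^1·7; with 17 mod 8 = 1, (2/17) = +1; sign now -1; continue with (7/17)
flip (7/17) -> (17/7): both odd, 7 mod 4 = 3, 17 mod 4 = 1, so the flip contributes +1; sign now -1
(17/7): 17 mod 7 = 3, so (17/7) = (3/7)
flip (3/7) -> (7/3): both odd, 3 mod 4 = 3, 7 mod 4 = 3, so the flip contributes -1; sign now +1
(7/3): 7 mod 3 = 1, so (7/3) = (1/3)
reached (1/3) = 1, so the symbol is +1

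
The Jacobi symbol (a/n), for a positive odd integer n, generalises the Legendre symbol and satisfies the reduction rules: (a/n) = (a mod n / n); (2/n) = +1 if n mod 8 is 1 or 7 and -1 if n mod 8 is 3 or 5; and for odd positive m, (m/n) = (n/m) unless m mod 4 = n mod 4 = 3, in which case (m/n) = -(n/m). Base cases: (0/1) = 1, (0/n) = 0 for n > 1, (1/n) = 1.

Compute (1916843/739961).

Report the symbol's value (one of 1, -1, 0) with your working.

(1916843/739961) = (436921/739961)   [reduce mod 739961]
reciprocity: (436921/739961) = +1·(739961/436921) since 436921 mod 4 = 1, 739961 mod 4 = 1; sign now +1
(739961/436921) = (303040/436921)   [reduce mod 436921]
303040 = 2^6·4735; (2/436921) = +1 since 436921 mod 8 = 1, so (303040/436921) = (+1)^6·(4735/436921); sign now +1
reciprocity: (4735/436921) = +1·(436921/4735) since 4735 mod 4 = 3, 436921 mod 4 = 1; sign now +1
(436921/4735) = (1301/4735)   [reduce mod 4735]
reciprocity: (1301/4735) = +1·(4735/1301) since 1301 mod 4 = 1, 4735 mod 4 = 3; sign now +1
(4735/1301) = (832/1301)   [reduce mod 1301]
832 = 2^6·13; (2/1301) = -1 since 1301 mod 8 = 5, so (832/1301) = (-1)^6·(13/1301); sign now +1
reciprocity: (13/1301) = +1·(1301/13) since 13 mod 4 = 1, 1301 mod 4 = 1; sign now +1
(1301/13) = (1/13)   [reduce mod 13]
(1/13) = 1; final value = sign = +1

1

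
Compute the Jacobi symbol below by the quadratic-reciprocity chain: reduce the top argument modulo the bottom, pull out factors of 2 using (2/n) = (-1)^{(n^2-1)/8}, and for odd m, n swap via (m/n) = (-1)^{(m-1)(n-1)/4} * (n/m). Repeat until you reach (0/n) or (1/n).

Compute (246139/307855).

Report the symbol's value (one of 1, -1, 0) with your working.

-1

reciprocity: (246139/307855) = -1·(307855/246139) since 246139 mod 4 = 3, 307855 mod 4 = 3; sign now -1
(307855/246139) = (61716/246139)   [reduce mod 246139]
61716 = 2^2·15429; (2/246139) = -1 since 246139 mod 8 = 3, so (61716/246139) = (-1)^2·(15429/246139); sign now -1
reciprocity: (15429/246139) = +1·(246139/15429) since 15429 mod 4 = 1, 246139 mod 4 = 3; sign now -1
(246139/15429) = (14704/15429)   [reduce mod 15429]
14704 = 2^4·919; (2/15429) = -1 since 15429 mod 8 = 5, so (14704/15429) = (-1)^4·(919/15429); sign now -1
reciprocity: (919/15429) = +1·(15429/919) since 919 mod 4 = 3, 15429 mod 4 = 1; sign now -1
(15429/919) = (725/919)   [reduce mod 919]
reciprocity: (725/919) = +1·(919/725) since 725 mod 4 = 1, 919 mod 4 = 3; sign now -1
(919/725) = (194/725)   [reduce mod 725]
194 = 2^1·97; (2/725) = -1 since 725 mod 8 = 5, so (194/725) = (-1)^1·(97/725); sign now +1
reciprocity: (97/725) = +1·(725/97) since 97 mod 4 = 1, 725 mod 4 = 1; sign now +1
(725/97) = (46/97)   [reduce mod 97]
46 = 2^1·23; (2/97) = +1 since 97 mod 8 = 1, so (46/97) = (+1)^1·(23/97); sign now +1
reciprocity: (23/97) = +1·(97/23) since 23 mod 4 = 3, 97 mod 4 = 1; sign now +1
(97/23) = (5/23)   [reduce mod 23]
reciprocity: (5/23) = +1·(23/5) since 5 mod 4 = 1, 23 mod 4 = 3; sign now +1
(23/5) = (3/5)   [reduce mod 5]
reciprocity: (3/5) = +1·(5/3) since 3 mod 4 = 3, 5 mod 4 = 1; sign now +1
(5/3) = (2/3)   [reduce mod 3]
2 = 2^1·1; (2/3) = -1 since 3 mod 8 = 3, so (2/3) = (-1)^1·(1/3); sign now -1
(1/3) = 1; final value = sign = -1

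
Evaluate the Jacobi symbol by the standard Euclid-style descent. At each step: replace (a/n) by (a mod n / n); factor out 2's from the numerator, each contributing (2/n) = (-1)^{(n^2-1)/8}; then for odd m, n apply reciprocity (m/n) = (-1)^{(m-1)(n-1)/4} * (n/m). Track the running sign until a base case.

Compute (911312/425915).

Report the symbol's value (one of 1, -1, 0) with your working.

(911312/425915) = (59482/425915)   [reduce mod 425915]
59482 = 2^1·29741; (2/425915) = -1 since 425915 mod 8 = 3, so (59482/425915) = (-1)^1·(29741/425915); sign now -1
reciprocity: (29741/425915) = +1·(425915/29741) since 29741 mod 4 = 1, 425915 mod 4 = 3; sign now -1
(425915/29741) = (9541/29741)   [reduce mod 29741]
reciprocity: (9541/29741) = +1·(29741/9541) since 9541 mod 4 = 1, 29741 mod 4 = 1; sign now -1
(29741/9541) = (1118/9541)   [reduce mod 9541]
1118 = 2^1·559; (2/9541) = -1 since 9541 mod 8 = 5, so (1118/9541) = (-1)^1·(559/9541); sign now +1
reciprocity: (559/9541) = +1·(9541/559) since 559 mod 4 = 3, 9541 mod 4 = 1; sign now +1
(9541/559) = (38/559)   [reduce mod 559]
38 = 2^1·19; (2/559) = +1 since 559 mod 8 = 7, so (38/559) = (+1)^1·(19/559); sign now +1
reciprocity: (19/559) = -1·(559/19) since 19 mod 4 = 3, 559 mod 4 = 3; sign now -1
(559/19) = (8/19)   [reduce mod 19]
8 = 2^3·1; (2/19) = -1 since 19 mod 8 = 3, so (8/19) = (-1)^3·(1/19); sign now +1
(1/19) = 1; final value = sign = +1

1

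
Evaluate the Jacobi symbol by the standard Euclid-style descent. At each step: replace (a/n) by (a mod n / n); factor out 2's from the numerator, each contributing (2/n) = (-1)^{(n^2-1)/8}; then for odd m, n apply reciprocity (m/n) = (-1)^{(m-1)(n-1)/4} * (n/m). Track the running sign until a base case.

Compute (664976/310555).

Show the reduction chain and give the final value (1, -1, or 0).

(664976/310555) = (43866/310555)   [reduce mod 310555]
43866 = 2^1·21933; (2/310555) = -1 since 310555 mod 8 = 3, so (43866/310555) = (-1)^1·(21933/310555); sign now -1
reciprocity: (21933/310555) = +1·(310555/21933) since 21933 mod 4 = 1, 310555 mod 4 = 3; sign now -1
(310555/21933) = (3493/21933)   [reduce mod 21933]
reciprocity: (3493/21933) = +1·(21933/3493) since 3493 mod 4 = 1, 21933 mod 4 = 1; sign now -1
(21933/3493) = (975/3493)   [reduce mod 3493]
reciprocity: (975/3493) = +1·(3493/975) since 975 mod 4 = 3, 3493 mod 4 = 1; sign now -1
(3493/975) = (568/975)   [reduce mod 975]
568 = 2^3·71; (2/975) = +1 since 975 mod 8 = 7, so (568/975) = (+1)^3·(71/975); sign now -1
reciprocity: (71/975) = -1·(975/71) since 71 mod 4 = 3, 975 mod 4 = 3; sign now +1
(975/71) = (52/71)   [reduce mod 71]
52 = 2^2·13; (2/71) = +1 since 71 mod 8 = 7, so (52/71) = (+1)^2·(13/71); sign now +1
reciprocity: (13/71) = +1·(71/13) since 13 mod 4 = 1, 71 mod 4 = 3; sign now +1
(71/13) = (6/13)   [reduce mod 13]
6 = 2^1·3; (2/13) = -1 since 13 mod 8 = 5, so (6/13) = (-1)^1·(3/13); sign now -1
reciprocity: (3/13) = +1·(13/3) since 3 mod 4 = 3, 13 mod 4 = 1; sign now -1
(13/3) = (1/3)   [reduce mod 3]
(1/3) = 1; final value = sign = -1

-1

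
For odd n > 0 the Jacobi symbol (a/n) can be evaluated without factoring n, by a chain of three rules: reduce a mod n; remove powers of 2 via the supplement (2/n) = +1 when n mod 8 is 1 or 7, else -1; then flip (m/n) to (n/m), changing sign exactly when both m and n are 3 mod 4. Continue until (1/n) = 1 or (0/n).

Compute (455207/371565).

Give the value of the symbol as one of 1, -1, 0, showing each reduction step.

-1

(455207/371565): 455207 mod 371565 = 83642, so (455207/371565) = (83642/371565)
factor out 2^1: 83642 = 2^1·41821; with 371565 mod 8 = 5, (2/371565) = -1; sign now -1; continue with (41821/371565)
flip (41821/371565) -> (371565/41821): both odd, 41821 mod 4 = 1, 371565 mod 4 = 1, so the flip contributes +1; sign now -1
(371565/41821): 371565 mod 41821 = 36997, so (371565/41821) = (36997/41821)
flip (36997/41821) -> (41821/36997): both odd, 36997 mod 4 = 1, 41821 mod 4 = 1, so the flip contributes +1; sign now -1
(41821/36997): 41821 mod 36997 = 4824, so (41821/36997) = (4824/36997)
factor out 2^3: 4824 = 2^3·603; with 36997 mod 8 = 5, (2/36997) = -1; sign now +1; continue with (603/36997)
flip (603/36997) -> (36997/603): both odd, 603 mod 4 = 3, 36997 mod 4 = 1, so the flip contributes +1; sign now +1
(36997/603): 36997 mod 603 = 214, so (36997/603) = (214/603)
factor out 2^1: 214 = 2^1·107; with 603 mod 8 = 3, (2/603) = -1; sign now -1; continue with (107/603)
flip (107/603) -> (603/107): both odd, 107 mod 4 = 3, 603 mod 4 = 3, so the flip contributes -1; sign now +1
(603/107): 603 mod 107 = 68, so (603/107) = (68/107)
factor out 2^2: 68 = 2^2·17; with 107 mod 8 = 3, (2/107) = -1; sign now +1; continue with (17/107)
flip (17/107) -> (107/17): both odd, 17 mod 4 = 1, 107 mod 4 = 3, so the flip contributes +1; sign now +1
(107/17): 107 mod 17 = 5, so (107/17) = (5/17)
flip (5/17) -> (17/5): both odd, 5 mod 4 = 1, 17 mod 4 = 1, so the flip contributes +1; sign now +1
(17/5): 17 mod 5 = 2, so (17/5) = (2/5)
factor out 2^1: 2 = 2^1·1; with 5 mod 8 = 5, (2/5) = -1; sign now -1; continue with (1/5)
reached (1/5) = 1, so the symbol is -1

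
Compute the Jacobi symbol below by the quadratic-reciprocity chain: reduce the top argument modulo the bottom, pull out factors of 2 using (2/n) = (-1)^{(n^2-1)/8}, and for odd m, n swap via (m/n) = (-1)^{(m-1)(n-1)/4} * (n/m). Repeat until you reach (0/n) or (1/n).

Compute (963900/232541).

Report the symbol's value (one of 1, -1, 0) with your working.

(963900/232541) = (33736/232541)   [reduce mod 232541]
33736 = 2^3·4217; (2/232541) = -1 since 232541 mod 8 = 5, so (33736/232541) = (-1)^3·(4217/232541); sign now -1
reciprocity: (4217/232541) = +1·(232541/4217) since 4217 mod 4 = 1, 232541 mod 4 = 1; sign now -1
(232541/4217) = (606/4217)   [reduce mod 4217]
606 = 2^1·303; (2/4217) = +1 since 4217 mod 8 = 1, so (606/4217) = (+1)^1·(303/4217); sign now -1
reciprocity: (303/4217) = +1·(4217/303) since 303 mod 4 = 3, 4217 mod 4 = 1; sign now -1
(4217/303) = (278/303)   [reduce mod 303]
278 = 2^1·139; (2/303) = +1 since 303 mod 8 = 7, so (278/303) = (+1)^1·(139/303); sign now -1
reciprocity: (139/303) = -1·(303/139) since 139 mod 4 = 3, 303 mod 4 = 3; sign now +1
(303/139) = (25/139)   [reduce mod 139]
reciprocity: (25/139) = +1·(139/25) since 25 mod 4 = 1, 139 mod 4 = 3; sign now +1
(139/25) = (14/25)   [reduce mod 25]
14 = 2^1·7; (2/25) = +1 since 25 mod 8 = 1, so (14/25) = (+1)^1·(7/25); sign now +1
reciprocity: (7/25) = +1·(25/7) since 7 mod 4 = 3, 25 mod 4 = 1; sign now +1
(25/7) = (4/7)   [reduce mod 7]
4 = 2^2·1; (2/7) = +1 since 7 mod 8 = 7, so (4/7) = (+1)^2·(1/7); sign now +1
(1/7) = 1; final value = sign = +1

1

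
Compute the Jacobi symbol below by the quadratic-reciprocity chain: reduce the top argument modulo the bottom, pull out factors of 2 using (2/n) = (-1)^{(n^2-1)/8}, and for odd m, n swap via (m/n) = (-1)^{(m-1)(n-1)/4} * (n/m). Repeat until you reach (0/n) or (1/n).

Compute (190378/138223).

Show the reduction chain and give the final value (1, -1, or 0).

1

(190378/138223): 190378 mod 138223 = 52155, so (190378/138223) = (52155/138223)
flip (52155/138223) -> (138223/52155): both odd, 52155 mod 4 = 3, 138223 mod 4 = 3, so the flip contributes -1; sign now -1
(138223/52155): 138223 mod 52155 = 33913, so (138223/52155) = (33913/52155)
flip (33913/52155) -> (52155/33913): both odd, 33913 mod 4 = 1, 52155 mod 4 = 3, so the flip contributes +1; sign now -1
(52155/33913): 52155 mod 33913 = 18242, so (52155/33913) = (18242/33913)
factor out 2^1: 18242 = 2^1·9121; with 33913 mod 8 = 1, (2/33913) = +1; sign now -1; continue with (9121/33913)
flip (9121/33913) -> (33913/9121): both odd, 9121 mod 4 = 1, 33913 mod 4 = 1, so the flip contributes +1; sign now -1
(33913/9121): 33913 mod 9121 = 6550, so (33913/9121) = (6550/9121)
factor out 2^1: 6550 = 2^1·3275; with 9121 mod 8 = 1, (2/9121) = +1; sign now -1; continue with (3275/9121)
flip (3275/9121) -> (9121/3275): both odd, 3275 mod 4 = 3, 9121 mod 4 = 1, so the flip contributes +1; sign now -1
(9121/3275): 9121 mod 3275 = 2571, so (9121/3275) = (2571/3275)
flip (2571/3275) -> (3275/2571): both odd, 2571 mod 4 = 3, 3275 mod 4 = 3, so the flip contributes -1; sign now +1
(3275/2571): 3275 mod 2571 = 704, so (3275/2571) = (704/2571)
factor out 2^6: 704 = 2^6·11; with 2571 mod 8 = 3, (2/2571) = -1; sign now +1; continue with (11/2571)
flip (11/2571) -> (2571/11): both odd, 11 mod 4 = 3, 2571 mod 4 = 3, so the flip contributes -1; sign now -1
(2571/11): 2571 mod 11 = 8, so (2571/11) = (8/11)
factor out 2^3: 8 = 2^3·1; with 11 mod 8 = 3, (2/11) = -1; sign now +1; continue with (1/11)
reached (1/11) = 1, so the symbol is +1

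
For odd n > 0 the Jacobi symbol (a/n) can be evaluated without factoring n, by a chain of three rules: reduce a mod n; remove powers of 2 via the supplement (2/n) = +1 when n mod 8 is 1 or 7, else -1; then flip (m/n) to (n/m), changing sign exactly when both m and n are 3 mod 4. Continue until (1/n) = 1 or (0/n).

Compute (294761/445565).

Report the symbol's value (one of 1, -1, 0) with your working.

reciprocity: (294761/445565) = +1·(445565/294761) since 294761 mod 4 = 1, 445565 mod 4 = 1; sign now +1
(445565/294761) = (150804/294761)   [reduce mod 294761]
150804 = 2^2·37701; (2/294761) = +1 since 294761 mod 8 = 1, so (150804/294761) = (+1)^2·(37701/294761); sign now +1
reciprocity: (37701/294761) = +1·(294761/37701) since 37701 mod 4 = 1, 294761 mod 4 = 1; sign now +1
(294761/37701) = (30854/37701)   [reduce mod 37701]
30854 = 2^1·15427; (2/37701) = -1 since 37701 mod 8 = 5, so (30854/37701) = (-1)^1·(15427/37701); sign now -1
reciprocity: (15427/37701) = +1·(37701/15427) since 15427 mod 4 = 3, 37701 mod 4 = 1; sign now -1
(37701/15427) = (6847/15427)   [reduce mod 15427]
reciprocity: (6847/15427) = -1·(15427/6847) since 6847 mod 4 = 3, 15427 mod 4 = 3; sign now +1
(15427/6847) = (1733/6847)   [reduce mod 6847]
reciprocity: (1733/6847) = +1·(6847/1733) since 1733 mod 4 = 1, 6847 mod 4 = 3; sign now +1
(6847/1733) = (1648/1733)   [reduce mod 1733]
1648 = 2^4·103; (2/1733) = -1 since 1733 mod 8 = 5, so (1648/1733) = (-1)^4·(103/1733); sign now +1
reciprocity: (103/1733) = +1·(1733/103) since 103 mod 4 = 3, 1733 mod 4 = 1; sign now +1
(1733/103) = (85/103)   [reduce mod 103]
reciprocity: (85/103) = +1·(103/85) since 85 mod 4 = 1, 103 mod 4 = 3; sign now +1
(103/85) = (18/85)   [reduce mod 85]
18 = 2^1·9; (2/85) = -1 since 85 mod 8 = 5, so (18/85) = (-1)^1·(9/85); sign now -1
reciprocity: (9/85) = +1·(85/9) since 9 mod 4 = 1, 85 mod 4 = 1; sign now -1
(85/9) = (4/9)   [reduce mod 9]
4 = 2^2·1; (2/9) = +1 since 9 mod 8 = 1, so (4/9) = (+1)^2·(1/9); sign now -1
(1/9) = 1; final value = sign = -1

-1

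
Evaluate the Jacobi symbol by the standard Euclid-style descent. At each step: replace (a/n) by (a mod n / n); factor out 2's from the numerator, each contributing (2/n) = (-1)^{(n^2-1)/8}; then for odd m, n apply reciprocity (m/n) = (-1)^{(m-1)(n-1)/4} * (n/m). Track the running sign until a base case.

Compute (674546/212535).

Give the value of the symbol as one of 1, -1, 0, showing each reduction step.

-1

(674546/212535): 674546 mod 212535 = 36941, so (674546/212535) = (36941/212535)
flip (36941/212535) -> (212535/36941): both odd, 36941 mod 4 = 1, 212535 mod 4 = 3, so the flip contributes +1; sign now +1
(212535/36941): 212535 mod 36941 = 27830, so (212535/36941) = (27830/36941)
factor out 2^1: 27830 = 2^1·13915; with 36941 mod 8 = 5, (2/36941) = -1; sign now -1; continue with (13915/36941)
flip (13915/36941) -> (36941/13915): both odd, 13915 mod 4 = 3, 36941 mod 4 = 1, so the flip contributes +1; sign now -1
(36941/13915): 36941 mod 13915 = 9111, so (36941/13915) = (9111/13915)
flip (9111/13915) -> (13915/9111): both odd, 9111 mod 4 = 3, 13915 mod 4 = 3, so the flip contributes -1; sign now +1
(13915/9111): 13915 mod 9111 = 4804, so (13915/9111) = (4804/9111)
factor out 2^2: 4804 = 2^2·1201; with 9111 mod 8 = 7, (2/9111) = +1; sign now +1; continue with (1201/9111)
flip (1201/9111) -> (9111/1201): both odd, 1201 mod 4 = 1, 9111 mod 4 = 3, so the flip contributes +1; sign now +1
(9111/1201): 9111 mod 1201 = 704, so (9111/1201) = (704/1201)
factor out 2^6: 704 = 2^6·11; with 1201 mod 8 = 1, (2/1201) = +1; sign now +1; continue with (11/1201)
flip (11/1201) -> (1201/11): both odd, 11 mod 4 = 3, 1201 mod 4 = 1, so the flip contributes +1; sign now +1
(1201/11): 1201 mod 11 = 2, so (1201/11) = (2/11)
factor out 2^1: 2 = 2^1·1; with 11 mod 8 = 3, (2/11) = -1; sign now -1; continue with (1/11)
reached (1/11) = 1, so the symbol is -1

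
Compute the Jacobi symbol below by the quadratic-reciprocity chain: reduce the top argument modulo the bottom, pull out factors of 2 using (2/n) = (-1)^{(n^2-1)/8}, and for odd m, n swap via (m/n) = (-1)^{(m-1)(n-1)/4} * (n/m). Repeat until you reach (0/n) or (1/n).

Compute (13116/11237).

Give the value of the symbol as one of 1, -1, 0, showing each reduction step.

(13116/11237) = (1879/11237)   [reduce mod 11237]
reciprocity: (1879/11237) = +1·(11237/1879) since 1879 mod 4 = 3, 11237 mod 4 = 1; sign now +1
(11237/1879) = (1842/1879)   [reduce mod 1879]
1842 = 2^1·921; (2/1879) = +1 since 1879 mod 8 = 7, so (1842/1879) = (+1)^1·(921/1879); sign now +1
reciprocity: (921/1879) = +1·(1879/921) since 921 mod 4 = 1, 1879 mod 4 = 3; sign now +1
(1879/921) = (37/921)   [reduce mod 921]
reciprocity: (37/921) = +1·(921/37) since 37 mod 4 = 1, 921 mod 4 = 1; sign now +1
(921/37) = (33/37)   [reduce mod 37]
reciprocity: (33/37) = +1·(37/33) since 33 mod 4 = 1, 37 mod 4 = 1; sign now +1
(37/33) = (4/33)   [reduce mod 33]
4 = 2^2·1; (2/33) = +1 since 33 mod 8 = 1, so (4/33) = (+1)^2·(1/33); sign now +1
(1/33) = 1; final value = sign = +1

1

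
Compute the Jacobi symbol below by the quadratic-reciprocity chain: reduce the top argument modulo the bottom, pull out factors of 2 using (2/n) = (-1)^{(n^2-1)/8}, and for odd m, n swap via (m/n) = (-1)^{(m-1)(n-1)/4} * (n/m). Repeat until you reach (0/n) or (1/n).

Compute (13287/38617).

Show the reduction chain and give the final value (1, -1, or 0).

1

reciprocity: (13287/38617) = +1·(38617/13287) since 13287 mod 4 = 3, 38617 mod 4 = 1; sign now +1
(38617/13287) = (12043/13287)   [reduce mod 13287]
reciprocity: (12043/13287) = -1·(13287/12043) since 12043 mod 4 = 3, 13287 mod 4 = 3; sign now -1
(13287/12043) = (1244/12043)   [reduce mod 12043]
1244 = 2^2·311; (2/12043) = -1 since 12043 mod 8 = 3, so (1244/12043) = (-1)^2·(311/12043); sign now -1
reciprocity: (311/12043) = -1·(12043/311) since 311 mod 4 = 3, 12043 mod 4 = 3; sign now +1
(12043/311) = (225/311)   [reduce mod 311]
reciprocity: (225/311) = +1·(311/225) since 225 mod 4 = 1, 311 mod 4 = 3; sign now +1
(311/225) = (86/225)   [reduce mod 225]
86 = 2^1·43; (2/225) = +1 since 225 mod 8 = 1, so (86/225) = (+1)^1·(43/225); sign now +1
reciprocity: (43/225) = +1·(225/43) since 43 mod 4 = 3, 225 mod 4 = 1; sign now +1
(225/43) = (10/43)   [reduce mod 43]
10 = 2^1·5; (2/43) = -1 since 43 mod 8 = 3, so (10/43) = (-1)^1·(5/43); sign now -1
reciprocity: (5/43) = +1·(43/5) since 5 mod 4 = 1, 43 mod 4 = 3; sign now -1
(43/5) = (3/5)   [reduce mod 5]
reciprocity: (3/5) = +1·(5/3) since 3 mod 4 = 3, 5 mod 4 = 1; sign now -1
(5/3) = (2/3)   [reduce mod 3]
2 = 2^1·1; (2/3) = -1 since 3 mod 8 = 3, so (2/3) = (-1)^1·(1/3); sign now +1
(1/3) = 1; final value = sign = +1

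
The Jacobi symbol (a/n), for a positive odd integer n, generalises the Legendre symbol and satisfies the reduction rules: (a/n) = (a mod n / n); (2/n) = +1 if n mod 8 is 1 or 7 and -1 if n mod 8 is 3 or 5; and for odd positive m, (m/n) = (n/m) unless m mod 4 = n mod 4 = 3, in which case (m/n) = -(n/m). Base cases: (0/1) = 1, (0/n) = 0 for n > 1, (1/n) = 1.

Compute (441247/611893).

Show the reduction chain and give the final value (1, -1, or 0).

-1

reciprocity: (441247/611893) = +1·(611893/441247) since 441247 mod 4 = 3, 611893 mod 4 = 1; sign now +1
(611893/441247) = (170646/441247)   [reduce mod 441247]
170646 = 2^1·85323; (2/441247) = +1 since 441247 mod 8 = 7, so (170646/441247) = (+1)^1·(85323/441247); sign now +1
reciprocity: (85323/441247) = -1·(441247/85323) since 85323 mod 4 = 3, 441247 mod 4 = 3; sign now -1
(441247/85323) = (14632/85323)   [reduce mod 85323]
14632 = 2^3·1829; (2/85323) = -1 since 85323 mod 8 = 3, so (14632/85323) = (-1)^3·(1829/85323); sign now +1
reciprocity: (1829/85323) = +1·(85323/1829) since 1829 mod 4 = 1, 85323 mod 4 = 3; sign now +1
(85323/1829) = (1189/1829)   [reduce mod 1829]
reciprocity: (1189/1829) = +1·(1829/1189) since 1189 mod 4 = 1, 1829 mod 4 = 1; sign now +1
(1829/1189) = (640/1189)   [reduce mod 1189]
640 = 2^7·5; (2/1189) = -1 since 1189 mod 8 = 5, so (640/1189) = (-1)^7·(5/1189); sign now -1
reciprocity: (5/1189) = +1·(1189/5) since 5 mod 4 = 1, 1189 mod 4 = 1; sign now -1
(1189/5) = (4/5)   [reduce mod 5]
4 = 2^2·1; (2/5) = -1 since 5 mod 8 = 5, so (4/5) = (-1)^2·(1/5); sign now -1
(1/5) = 1; final value = sign = -1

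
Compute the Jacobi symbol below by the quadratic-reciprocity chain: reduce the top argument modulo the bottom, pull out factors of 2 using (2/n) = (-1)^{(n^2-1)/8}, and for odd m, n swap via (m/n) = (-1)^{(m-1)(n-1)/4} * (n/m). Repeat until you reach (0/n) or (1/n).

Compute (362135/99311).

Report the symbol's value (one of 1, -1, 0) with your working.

(362135/99311): 362135 mod 99311 = 64202, so (362135/99311) = (64202/99311)
factor out 2^1: 64202 = 2^1·32101; with 99311 mod 8 = 7, (2/99311) = +1; sign now +1; continue with (32101/99311)
flip (32101/99311) -> (99311/32101): both odd, 32101 mod 4 = 1, 99311 mod 4 = 3, so the flip contributes +1; sign now +1
(99311/32101): 99311 mod 32101 = 3008, so (99311/32101) = (3008/32101)
factor out 2^6: 3008 = 2^6·47; with 32101 mod 8 = 5, (2/32101) = -1; sign now +1; continue with (47/32101)
flip (47/32101) -> (32101/47): both odd, 47 mod 4 = 3, 32101 mod 4 = 1, so the flip contributes +1; sign now +1
(32101/47): 32101 mod 47 = 0, so (32101/47) = (0/47)
reached (0/47); gcd(a, n) > 1, so (0/47) = 0 and the symbol is 0

0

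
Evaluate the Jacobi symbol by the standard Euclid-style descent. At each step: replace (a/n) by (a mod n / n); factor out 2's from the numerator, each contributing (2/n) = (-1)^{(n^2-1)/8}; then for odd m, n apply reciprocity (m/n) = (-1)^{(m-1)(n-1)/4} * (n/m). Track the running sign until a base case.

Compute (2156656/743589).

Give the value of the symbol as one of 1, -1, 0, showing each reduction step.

(2156656/743589): 2156656 mod 743589 = 669478, so (2156656/743589) = (669478/743589)
factor out 2^1: 669478 = 2^1·334739; with 743589 mod 8 = 5, (2/743589) = -1; sign now -1; continue with (334739/743589)
flip (334739/743589) -> (743589/334739): both odd, 334739 mod 4 = 3, 743589 mod 4 = 1, so the flip contributes +1; sign now -1
(743589/334739): 743589 mod 334739 = 74111, so (743589/334739) = (74111/334739)
flip (74111/334739) -> (334739/74111): both odd, 74111 mod 4 = 3, 334739 mod 4 = 3, so the flip contributes -1; sign now +1
(334739/74111): 334739 mod 74111 = 38295, so (334739/74111) = (38295/74111)
flip (38295/74111) -> (74111/38295): both odd, 38295 mod 4 = 3, 74111 mod 4 = 3, so the flip contributes -1; sign now -1
(74111/38295): 74111 mod 38295 = 35816, so (74111/38295) = (35816/38295)
factor out 2^3: 35816 = 2^3·4477; with 38295 mod 8 = 7, (2/38295) = +1; sign now -1; continue with (4477/38295)
flip (4477/38295) -> (38295/4477): both odd, 4477 mod 4 = 1, 38295 mod 4 = 3, so the flip contributes +1; sign now -1
(38295/4477): 38295 mod 4477 = 2479, so (38295/4477) = (2479/4477)
flip (2479/4477) -> (4477/2479): both odd, 2479 mod 4 = 3, 4477 mod 4 = 1, so the flip contributes +1; sign now -1
(4477/2479): 4477 mod 2479 = 1998, so (4477/2479) = (1998/2479)
factor out 2^1: 1998 = 2^1·999; with 2479 mod 8 = 7, (2/2479) = +1; sign now -1; continue with (999/2479)
flip (999/2479) -> (2479/999): both odd, 999 mod 4 = 3, 2479 mod 4 = 3, so the flip contributes -1; sign now +1
(2479/999): 2479 mod 999 = 481, so (2479/999) = (481/999)
flip (481/999) -> (999/481): both odd, 481 mod 4 = 1, 999 mod 4 = 3, so the flip contributes +1; sign now +1
(999/481): 999 mod 481 = 37, so (999/481) = (37/481)
flip (37/481) -> (481/37): both odd, 37 mod 4 = 1, 481 mod 4 = 1, so the flip contributes +1; sign now +1
(481/37): 481 mod 37 = 0, so (481/37) = (0/37)
reached (0/37); gcd(a, n) > 1, so (0/37) = 0 and the symbol is 0

0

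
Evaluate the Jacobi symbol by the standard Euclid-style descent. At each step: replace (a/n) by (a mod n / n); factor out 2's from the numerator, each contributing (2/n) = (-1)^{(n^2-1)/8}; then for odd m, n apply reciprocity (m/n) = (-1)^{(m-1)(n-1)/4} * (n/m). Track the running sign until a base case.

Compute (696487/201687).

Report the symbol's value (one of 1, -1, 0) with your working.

1

(696487/201687): 696487 mod 201687 = 91426, so (696487/201687) = (91426/201687)
factor out 2^1: 91426 = 2^1·45713; with 201687 mod 8 = 7, (2/201687) = +1; sign now +1; continue with (45713/201687)
flip (45713/201687) -> (201687/45713): both odd, 45713 mod 4 = 1, 201687 mod 4 = 3, so the flip contributes +1; sign now +1
(201687/45713): 201687 mod 45713 = 18835, so (201687/45713) = (18835/45713)
flip (18835/45713) -> (45713/18835): both odd, 18835 mod 4 = 3, 45713 mod 4 = 1, so the flip contributes +1; sign now +1
(45713/18835): 45713 mod 18835 = 8043, so (45713/18835) = (8043/18835)
flip (8043/18835) -> (18835/8043): both odd, 8043 mod 4 = 3, 18835 mod 4 = 3, so the flip contributes -1; sign now -1
(18835/8043): 18835 mod 8043 = 2749, so (18835/8043) = (2749/8043)
flip (2749/8043) -> (8043/2749): both odd, 2749 mod 4 = 1, 8043 mod 4 = 3, so the flip contributes +1; sign now -1
(8043/2749): 8043 mod 2749 = 2545, so (8043/2749) = (2545/2749)
flip (2545/2749) -> (2749/2545): both odd, 2545 mod 4 = 1, 2749 mod 4 = 1, so the flip contributes +1; sign now -1
(2749/2545): 2749 mod 2545 = 204, so (2749/2545) = (204/2545)
factor out 2^2: 204 = 2^2·51; with 2545 mod 8 = 1, (2/2545) = +1; sign now -1; continue with (51/2545)
flip (51/2545) -> (2545/51): both odd, 51 mod 4 = 3, 2545 mod 4 = 1, so the flip contributes +1; sign now -1
(2545/51): 2545 mod 51 = 46, so (2545/51) = (46/51)
factor out 2^1: 46 = 2^1·23; with 51 mod 8 = 3, (2/51) = -1; sign now +1; continue with (23/51)
flip (23/51) -> (51/23): both odd, 23 mod 4 = 3, 51 mod 4 = 3, so the flip contributes -1; sign now -1
(51/23): 51 mod 23 = 5, so (51/23) = (5/23)
flip (5/23) -> (23/5): both odd, 5 mod 4 = 1, 23 mod 4 = 3, so the flip contributes +1; sign now -1
(23/5): 23 mod 5 = 3, so (23/5) = (3/5)
flip (3/5) -> (5/3): both odd, 3 mod 4 = 3, 5 mod 4 = 1, so the flip contributes +1; sign now -1
(5/3): 5 mod 3 = 2, so (5/3) = (2/3)
factor out 2^1: 2 = 2^1·1; with 3 mod 8 = 3, (2/3) = -1; sign now +1; continue with (1/3)
reached (1/3) = 1, so the symbol is +1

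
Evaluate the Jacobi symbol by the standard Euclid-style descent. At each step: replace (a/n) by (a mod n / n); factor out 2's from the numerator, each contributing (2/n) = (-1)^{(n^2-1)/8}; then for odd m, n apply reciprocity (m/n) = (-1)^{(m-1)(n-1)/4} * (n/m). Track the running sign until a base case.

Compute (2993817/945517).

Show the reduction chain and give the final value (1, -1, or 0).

-1

(2993817/945517): 2993817 mod 945517 = 157266, so (2993817/945517) = (157266/945517)
factor out 2^1: 157266 = 2^1·78633; with 945517 mod 8 = 5, (2/945517) = -1; sign now -1; continue with (78633/945517)
flip (78633/945517) -> (945517/78633): both odd, 78633 mod 4 = 1, 945517 mod 4 = 1, so the flip contributes +1; sign now -1
(945517/78633): 945517 mod 78633 = 1921, so (945517/78633) = (1921/78633)
flip (1921/78633) -> (78633/1921): both odd, 1921 mod 4 = 1, 78633 mod 4 = 1, so the flip contributes +1; sign now -1
(78633/1921): 78633 mod 1921 = 1793, so (78633/1921) = (1793/1921)
flip (1793/1921) -> (1921/1793): both odd, 1793 mod 4 = 1, 1921 mod 4 = 1, so the flip contributes +1; sign now -1
(1921/1793): 1921 mod 1793 = 128, so (1921/1793) = (128/1793)
factor out 2^7: 128 = 2^7·1; with 1793 mod 8 = 1, (2/1793) = +1; sign now -1; continue with (1/1793)
reached (1/1793) = 1, so the symbol is -1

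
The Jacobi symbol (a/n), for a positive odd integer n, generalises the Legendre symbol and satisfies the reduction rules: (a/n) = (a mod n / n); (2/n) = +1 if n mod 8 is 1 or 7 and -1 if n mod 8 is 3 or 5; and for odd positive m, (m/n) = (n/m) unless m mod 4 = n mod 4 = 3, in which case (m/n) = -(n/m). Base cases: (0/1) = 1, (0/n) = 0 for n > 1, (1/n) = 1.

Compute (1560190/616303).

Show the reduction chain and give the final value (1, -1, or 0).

(1560190/616303) = (327584/616303)   [reduce mod 616303]
327584 = 2^5·10237; (2/616303) = +1 since 616303 mod 8 = 7, so (327584/616303) = (+1)^5·(10237/616303); sign now +1
reciprocity: (10237/616303) = +1·(616303/10237) since 10237 mod 4 = 1, 616303 mod 4 = 3; sign now +1
(616303/10237) = (2083/10237)   [reduce mod 10237]
reciprocity: (2083/10237) = +1·(10237/2083) since 2083 mod 4 = 3, 10237 mod 4 = 1; sign now +1
(10237/2083) = (1905/2083)   [reduce mod 2083]
reciprocity: (1905/2083) = +1·(2083/1905) since 1905 mod 4 = 1, 2083 mod 4 = 3; sign now +1
(2083/1905) = (178/1905)   [reduce mod 1905]
178 = 2^1·89; (2/1905) = +1 since 1905 mod 8 = 1, so (178/1905) = (+1)^1·(89/1905); sign now +1
reciprocity: (89/1905) = +1·(1905/89) since 89 mod 4 = 1, 1905 mod 4 = 1; sign now +1
(1905/89) = (36/89)   [reduce mod 89]
36 = 2^2·9; (2/89) = +1 since 89 mod 8 = 1, so (36/89) = (+1)^2·(9/89); sign now +1
reciprocity: (9/89) = +1·(89/9) since 9 mod 4 = 1, 89 mod 4 = 1; sign now +1
(89/9) = (8/9)   [reduce mod 9]
8 = 2^3·1; (2/9) = +1 since 9 mod 8 = 1, so (8/9) = (+1)^3·(1/9); sign now +1
(1/9) = 1; final value = sign = +1

1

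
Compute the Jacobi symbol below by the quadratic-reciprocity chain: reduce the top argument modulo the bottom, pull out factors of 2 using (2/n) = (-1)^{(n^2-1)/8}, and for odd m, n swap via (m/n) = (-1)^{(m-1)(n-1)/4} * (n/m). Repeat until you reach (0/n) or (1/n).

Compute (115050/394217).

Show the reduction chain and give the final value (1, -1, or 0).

-1

factor out 2^1: 115050 = 2^1·57525; with 394217 mod 8 = 1, (2/394217) = +1; sign now +1; continue with (57525/394217)
flip (57525/394217) -> (394217/57525): both odd, 57525 mod 4 = 1, 394217 mod 4 = 1, so the flip contributes +1; sign now +1
(394217/57525): 394217 mod 57525 = 49067, so (394217/57525) = (49067/57525)
flip (49067/57525) -> (57525/49067): both odd, 49067 mod 4 = 3, 57525 mod 4 = 1, so the flip contributes +1; sign now +1
(57525/49067): 57525 mod 49067 = 8458, so (57525/49067) = (8458/49067)
factor out 2^1: 8458 = 2^1·4229; with 49067 mod 8 = 3, (2/49067) = -1; sign now -1; continue with (4229/49067)
flip (4229/49067) -> (49067/4229): both odd, 4229 mod 4 = 1, 49067 mod 4 = 3, so the flip contributes +1; sign now -1
(49067/4229): 49067 mod 4229 = 2548, so (49067/4229) = (2548/4229)
factor out 2^2: 2548 = 2^2·637; with 4229 mod 8 = 5, (2/4229) = -1; sign now -1; continue with (637/4229)
flip (637/4229) -> (4229/637): both odd, 637 mod 4 = 1, 4229 mod 4 = 1, so the flip contributes +1; sign now -1
(4229/637): 4229 mod 637 = 407, so (4229/637) = (407/637)
flip (407/637) -> (637/407): both odd, 407 mod 4 = 3, 637 mod 4 = 1, so the flip contributes +1; sign now -1
(637/407): 637 mod 407 = 230, so (637/407) = (230/407)
factor out 2^1: 230 = 2^1·115; with 407 mod 8 = 7, (2/407) = +1; sign now -1; continue with (115/407)
flip (115/407) -> (407/115): both odd, 115 mod 4 = 3, 407 mod 4 = 3, so the flip contributes -1; sign now +1
(407/115): 407 mod 115 = 62, so (407/115) = (62/115)
factor out 2^1: 62 = 2^1·31; with 115 mod 8 = 3, (2/115) = -1; sign now -1; continue with (31/115)
flip (31/115) -> (115/31): both odd, 31 mod 4 = 3, 115 mod 4 = 3, so the flip contributes -1; sign now +1
(115/31): 115 mod 31 = 22, so (115/31) = (22/31)
factor out 2^1: 22 = 2^1·11; with 31 mod 8 = 7, (2/31) = +1; sign now +1; continue with (11/31)
flip (11/31) -> (31/11): both odd, 11 mod 4 = 3, 31 mod 4 = 3, so the flip contributes -1; sign now -1
(31/11): 31 mod 11 = 9, so (31/11) = (9/11)
flip (9/11) -> (11/9): both odd, 9 mod 4 = 1, 11 mod 4 = 3, so the flip contributes +1; sign now -1
(11/9): 11 mod 9 = 2, so (11/9) = (2/9)
factor out 2^1: 2 = 2^1·1; with 9 mod 8 = 1, (2/9) = +1; sign now -1; continue with (1/9)
reached (1/9) = 1, so the symbol is -1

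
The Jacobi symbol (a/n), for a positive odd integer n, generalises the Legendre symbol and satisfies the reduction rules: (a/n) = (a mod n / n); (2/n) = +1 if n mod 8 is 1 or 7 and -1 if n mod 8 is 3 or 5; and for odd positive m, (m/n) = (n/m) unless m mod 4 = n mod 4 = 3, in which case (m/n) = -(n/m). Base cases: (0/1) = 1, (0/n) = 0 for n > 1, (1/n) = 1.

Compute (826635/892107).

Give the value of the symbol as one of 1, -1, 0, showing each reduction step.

flip (826635/892107) -> (892107/826635): both odd, 826635 mod 4 = 3, 892107 mod 4 = 3, so the flip contributes -1; sign now -1
(892107/826635): 892107 mod 826635 = 65472, so (892107/826635) = (65472/826635)
factor out 2^6: 65472 = 2^6·1023; with 826635 mod 8 = 3, (2/826635) = -1; sign now -1; continue with (1023/826635)
flip (1023/826635) -> (826635/1023): both odd, 1023 mod 4 = 3, 826635 mod 4 = 3, so the flip contributes -1; sign now +1
(826635/1023): 826635 mod 1023 = 51, so (826635/1023) = (51/1023)
flip (51/1023) -> (1023/51): both odd, 51 mod 4 = 3, 1023 mod 4 = 3, so the flip contributes -1; sign now -1
(1023/51): 1023 mod 51 = 3, so (1023/51) = (3/51)
flip (3/51) -> (51/3): both odd, 3 mod 4 = 3, 51 mod 4 = 3, so the flip contributes -1; sign now +1
(51/3): 51 mod 3 = 0, so (51/3) = (0/3)
reached (0/3); gcd(a, n) > 1, so (0/3) = 0 and the symbol is 0

0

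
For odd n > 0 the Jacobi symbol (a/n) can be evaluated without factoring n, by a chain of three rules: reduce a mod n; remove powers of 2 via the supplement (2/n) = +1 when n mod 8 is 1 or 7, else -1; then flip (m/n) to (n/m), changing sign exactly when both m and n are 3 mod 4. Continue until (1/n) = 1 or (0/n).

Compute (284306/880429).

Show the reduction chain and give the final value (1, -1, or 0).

284306 = 2^1·142153; (2/880429) = -1 since 880429 mod 8 = 5, so (284306/880429) = (-1)^1·(142153/880429); sign now -1
reciprocity: (142153/880429) = +1·(880429/142153) since 142153 mod 4 = 1, 880429 mod 4 = 1; sign now -1
(880429/142153) = (27511/142153)   [reduce mod 142153]
reciprocity: (27511/142153) = +1·(142153/27511) since 27511 mod 4 = 3, 142153 mod 4 = 1; sign now -1
(142153/27511) = (4598/27511)   [reduce mod 27511]
4598 = 2^1·2299; (2/27511) = +1 since 27511 mod 8 = 7, so (4598/27511) = (+1)^1·(2299/27511); sign now -1
reciprocity: (2299/27511) = -1·(27511/2299) since 2299 mod 4 = 3, 27511 mod 4 = 3; sign now +1
(27511/2299) = (2222/2299)   [reduce mod 2299]
2222 = 2^1·1111; (2/2299) = -1 since 2299 mod 8 = 3, so (2222/2299) = (-1)^1·(1111/2299); sign now -1
reciprocity: (1111/2299) = -1·(2299/1111) since 1111 mod 4 = 3, 2299 mod 4 = 3; sign now +1
(2299/1111) = (77/1111)   [reduce mod 1111]
reciprocity: (77/1111) = +1·(1111/77) since 77 mod 4 = 1, 1111 mod 4 = 3; sign now +1
(1111/77) = (33/77)   [reduce mod 77]
reciprocity: (33/77) = +1·(77/33) since 33 mod 4 = 1, 77 mod 4 = 1; sign now +1
(77/33) = (11/33)   [reduce mod 33]
reciprocity: (11/33) = +1·(33/11) since 11 mod 4 = 3, 33 mod 4 = 1; sign now +1
(33/11) = (0/11)   [reduce mod 11]
(0/11) = 0   [gcd(a, n) > 1]; final value = 0

0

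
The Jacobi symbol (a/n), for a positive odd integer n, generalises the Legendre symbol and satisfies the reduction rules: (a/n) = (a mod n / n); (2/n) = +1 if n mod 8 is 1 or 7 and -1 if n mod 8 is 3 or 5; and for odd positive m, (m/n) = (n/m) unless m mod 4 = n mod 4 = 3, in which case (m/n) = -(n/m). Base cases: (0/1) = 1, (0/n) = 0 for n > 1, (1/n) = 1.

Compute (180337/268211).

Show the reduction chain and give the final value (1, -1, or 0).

reciprocity: (180337/268211) = +1·(268211/180337) since 180337 mod 4 = 1, 268211 mod 4 = 3; sign now +1
(268211/180337) = (87874/180337)   [reduce mod 180337]
87874 = 2^1·43937; (2/180337) = +1 since 180337 mod 8 = 1, so (87874/180337) = (+1)^1·(43937/180337); sign now +1
reciprocity: (43937/180337) = +1·(180337/43937) since 43937 mod 4 = 1, 180337 mod 4 = 1; sign now +1
(180337/43937) = (4589/43937)   [reduce mod 43937]
reciprocity: (4589/43937) = +1·(43937/4589) since 4589 mod 4 = 1, 43937 mod 4 = 1; sign now +1
(43937/4589) = (2636/4589)   [reduce mod 4589]
2636 = 2^2·659; (2/4589) = -1 since 4589 mod 8 = 5, so (2636/4589) = (-1)^2·(659/4589); sign now +1
reciprocity: (659/4589) = +1·(4589/659) since 659 mod 4 = 3, 4589 mod 4 = 1; sign now +1
(4589/659) = (635/659)   [reduce mod 659]
reciprocity: (635/659) = -1·(659/635) since 635 mod 4 = 3, 659 mod 4 = 3; sign now -1
(659/635) = (24/635)   [reduce mod 635]
24 = 2^3·3; (2/635) = -1 since 635 mod 8 = 3, so (24/635) = (-1)^3·(3/635); sign now +1
reciprocity: (3/635) = -1·(635/3) since 3 mod 4 = 3, 635 mod 4 = 3; sign now -1
(635/3) = (2/3)   [reduce mod 3]
2 = 2^1·1; (2/3) = -1 since 3 mod 8 = 3, so (2/3) = (-1)^1·(1/3); sign now +1
(1/3) = 1; final value = sign = +1

1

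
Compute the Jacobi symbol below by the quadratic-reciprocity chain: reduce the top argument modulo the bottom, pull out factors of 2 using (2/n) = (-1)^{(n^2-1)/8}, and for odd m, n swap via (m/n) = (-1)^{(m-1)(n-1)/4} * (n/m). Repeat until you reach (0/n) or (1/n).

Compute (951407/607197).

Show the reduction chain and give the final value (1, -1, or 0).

-1

(951407/607197): 951407 mod 607197 = 344210, so (951407/607197) = (344210/607197)
factor out 2^1: 344210 = 2^1·172105; with 607197 mod 8 = 5, (2/607197) = -1; sign now -1; continue with (172105/607197)
flip (172105/607197) -> (607197/172105): both odd, 172105 mod 4 = 1, 607197 mod 4 = 1, so the flip contributes +1; sign now -1
(607197/172105): 607197 mod 172105 = 90882, so (607197/172105) = (90882/172105)
factor out 2^1: 90882 = 2^1·45441; with 172105 mod 8 = 1, (2/172105) = +1; sign now -1; continue with (45441/172105)
flip (45441/172105) -> (172105/45441): both odd, 45441 mod 4 = 1, 172105 mod 4 = 1, so the flip contributes +1; sign now -1
(172105/45441): 172105 mod 45441 = 35782, so (172105/45441) = (35782/45441)
factor out 2^1: 35782 = 2^1·17891; with 45441 mod 8 = 1, (2/45441) = +1; sign now -1; continue with (17891/45441)
flip (17891/45441) -> (45441/17891): both odd, 17891 mod 4 = 3, 45441 mod 4 = 1, so the flip contributes +1; sign now -1
(45441/17891): 45441 mod 17891 = 9659, so (45441/17891) = (9659/17891)
flip (9659/17891) -> (17891/9659): both odd, 9659 mod 4 = 3, 17891 mod 4 = 3, so the flip contributes -1; sign now +1
(17891/9659): 17891 mod 9659 = 8232, so (17891/9659) = (8232/9659)
factor out 2^3: 8232 = 2^3·1029; with 9659 mod 8 = 3, (2/9659) = -1; sign now -1; continue with (1029/9659)
flip (1029/9659) -> (9659/1029): both odd, 1029 mod 4 = 1, 9659 mod 4 = 3, so the flip contributes +1; sign now -1
(9659/1029): 9659 mod 1029 = 398, so (9659/1029) = (398/1029)
factor out 2^1: 398 = 2^1·199; with 1029 mod 8 = 5, (2/1029) = -1; sign now +1; continue with (199/1029)
flip (199/1029) -> (1029/199): both odd, 199 mod 4 = 3, 1029 mod 4 = 1, so the flip contributes +1; sign now +1
(1029/199): 1029 mod 199 = 34, so (1029/199) = (34/199)
factor out 2^1: 34 = 2^1·17; with 199 mod 8 = 7, (2/199) = +1; sign now +1; continue with (17/199)
flip (17/199) -> (199/17): both odd, 17 mod 4 = 1, 199 mod 4 = 3, so the flip contributes +1; sign now +1
(199/17): 199 mod 17 = 12, so (199/17) = (12/17)
factor out 2^2: 12 = 2^2·3; with 17 mod 8 = 1, (2/17) = +1; sign now +1; continue with (3/17)
flip (3/17) -> (17/3): both odd, 3 mod 4 = 3, 17 mod 4 = 1, so the flip contributes +1; sign now +1
(17/3): 17 mod 3 = 2, so (17/3) = (2/3)
factor out 2^1: 2 = 2^1·1; with 3 mod 8 = 3, (2/3) = -1; sign now -1; continue with (1/3)
reached (1/3) = 1, so the symbol is -1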